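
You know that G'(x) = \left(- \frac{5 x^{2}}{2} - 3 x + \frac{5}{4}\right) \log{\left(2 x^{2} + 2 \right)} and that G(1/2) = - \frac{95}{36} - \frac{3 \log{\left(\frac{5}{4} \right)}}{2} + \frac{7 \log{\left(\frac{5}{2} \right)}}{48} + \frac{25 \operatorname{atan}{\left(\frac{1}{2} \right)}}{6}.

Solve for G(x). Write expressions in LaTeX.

G(x) = - \frac{5 x^{3} \log{\left(x^{2} + 1 \right)}}{6} - \frac{5 x^{3} \log{\left(2 \right)}}{6} + \frac{5 x^{3}}{9} - \frac{3 x^{2} \log{\left(x^{2} + 1 \right)}}{2} - \frac{3 x^{2} \log{\left(2 \right)}}{2} + \frac{3 x^{2}}{2} + \frac{5 x \log{\left(x^{2} + 1 \right)}}{4} - \frac{25 x}{6} + \frac{5 x \log{\left(2 \right)}}{4} - \frac{3 \log{\left(x^{2} + 1 \right)}}{2} + \frac{25 \operatorname{atan}{\left(x \right)}}{6} - 1

A candidate passes only if d/dx[G] lands on the given G'(x) exactly.
A general antiderivative is \frac{5 x^{3}}{9} + \frac{3 x^{2}}{2} - \frac{25 x}{6} + \left(- \frac{5 x^{3}}{6} - \frac{3 x^{2}}{2} + \frac{5 x}{4}\right) \log{\left(2 x^{2} + 2 \right)} - \frac{3 \log{\left(x^{2} + 1 \right)}}{2} + \frac{25 \operatorname{atan}{\left(x \right)}}{6} + C.
The condition gives C = - \frac{95}{36} - \frac{3 \log{\left(\frac{5}{4} \right)}}{2} + \frac{7 \log{\left(\frac{5}{2} \right)}}{48} + \frac{25 \operatorname{atan}{\left(\frac{1}{2} \right)}}{6} - (- \frac{59}{36} - \frac{3 \log{\left(\frac{5}{4} \right)}}{2} + \frac{7 \log{\left(\frac{5}{2} \right)}}{48} + \frac{25 \operatorname{atan}{\left(\frac{1}{2} \right)}}{6}) = -1.
So G(x) = - \frac{5 x^{3} \log{\left(x^{2} + 1 \right)}}{6} - \frac{5 x^{3} \log{\left(2 \right)}}{6} + \frac{5 x^{3}}{9} - \frac{3 x^{2} \log{\left(x^{2} + 1 \right)}}{2} - \frac{3 x^{2} \log{\left(2 \right)}}{2} + \frac{3 x^{2}}{2} + \frac{5 x \log{\left(x^{2} + 1 \right)}}{4} - \frac{25 x}{6} + \frac{5 x \log{\left(2 \right)}}{4} - \frac{3 \log{\left(x^{2} + 1 \right)}}{2} + \frac{25 \operatorname{atan}{\left(x \right)}}{6} - 1.
Check: d/dx[- \frac{5 x^{3} \log{\left(x^{2} + 1 \right)}}{6} - \frac{5 x^{3} \log{\left(2 \right)}}{6} + \frac{5 x^{3}}{9} - \frac{3 x^{2} \log{\left(x^{2} + 1 \right)}}{2} - \frac{3 x^{2} \log{\left(2 \right)}}{2} + \frac{3 x^{2}}{2} + \frac{5 x \log{\left(x^{2} + 1 \right)}}{4} - \frac{25 x}{6} + \frac{5 x \log{\left(2 \right)}}{4} - \frac{3 \log{\left(x^{2} + 1 \right)}}{2} + \frac{25 \operatorname{atan}{\left(x \right)}}{6} - 1] = - \frac{5 x^{2} \log{\left(x^{2} + 1 \right)}}{2} - \frac{5 x^{2} \log{\left(2 \right)}}{2} - 3 x \log{\left(x^{2} + 1 \right)} - 3 x \log{\left(2 \right)} + \frac{5 \log{\left(x^{2} + 1 \right)}}{4} + \frac{5 \log{\left(2 \right)}}{4}, which equals G'(x).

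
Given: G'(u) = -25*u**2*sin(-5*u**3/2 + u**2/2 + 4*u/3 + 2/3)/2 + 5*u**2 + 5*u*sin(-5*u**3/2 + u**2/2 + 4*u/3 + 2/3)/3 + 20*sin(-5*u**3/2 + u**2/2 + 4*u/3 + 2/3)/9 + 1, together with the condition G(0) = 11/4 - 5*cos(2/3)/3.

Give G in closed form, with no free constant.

G(u) = 5*u**3/3 + u - 5*cos(-5*u**3/2 + u**2/2 + 4*u/3 + 2/3)/3 + 11/4

Integrate term by term and add the pieces.
A general antiderivative is 5*u**3/3 + u - 5*cos(-5*u**3/2 + u**2/2 + 4*u/3 + 2/3)/3 + 3/4 + C.
The condition gives C = 11/4 - 5*cos(2/3)/3 - (3/4 - 5*cos(2/3)/3) = 2.
So G(u) = 5*u**3/3 + u - 5*cos(-5*u**3/2 + u**2/2 + 4*u/3 + 2/3)/3 + 11/4.
Check: d/du[5*u**3/3 + u - 5*cos(-5*u**3/2 + u**2/2 + 4*u/3 + 2/3)/3 + 11/4] = -25*u**2*sin(-5*u**3/2 + u**2/2 + 4*u/3 + 2/3)/2 + 5*u**2 + 5*u*sin(-5*u**3/2 + u**2/2 + 4*u/3 + 2/3)/3 + 20*sin(-5*u**3/2 + u**2/2 + 4*u/3 + 2/3)/9 + 1 = G'(u).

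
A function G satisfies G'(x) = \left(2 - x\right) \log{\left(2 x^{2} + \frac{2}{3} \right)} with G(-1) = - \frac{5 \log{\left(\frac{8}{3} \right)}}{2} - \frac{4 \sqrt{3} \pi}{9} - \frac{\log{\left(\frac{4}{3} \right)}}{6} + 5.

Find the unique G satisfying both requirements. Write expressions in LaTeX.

G(x) = \frac{3 x^{2} + 3 x \left(4 - x\right) \log{\left(2 x^{2} + \frac{2}{3} \right)} - 24 x - \log{\left(x^{2} + \frac{1}{3} \right)} + 8 \sqrt{3} \operatorname{atan}{\left(\sqrt{3} x \right)} + 3}{6}

The proposed G(x) is checked by its d/dx: the result must match the given G'(x).
A general antiderivative is \frac{x^{2}}{2} - 4 x + \left(- \frac{x^{2}}{2} + 2 x\right) \log{\left(2 x^{2} + \frac{2}{3} \right)} - \frac{\log{\left(x^{2} + \frac{1}{3} \right)}}{6} + \frac{4 \sqrt{3} \operatorname{atan}{\left(\sqrt{3} x \right)}}{3} + C.
The condition gives C = - \frac{5 \log{\left(\frac{8}{3} \right)}}{2} - \frac{4 \sqrt{3} \pi}{9} - \frac{\log{\left(\frac{4}{3} \right)}}{6} + 5 - (- \frac{5 \log{\left(\frac{8}{3} \right)}}{2} - \frac{4 \sqrt{3} \pi}{9} - \frac{\log{\left(\frac{4}{3} \right)}}{6} + \frac{9}{2}) = \frac{1}{2}.
So G(x) = \frac{3 x^{2} + 3 x \left(4 - x\right) \log{\left(2 x^{2} + \frac{2}{3} \right)} - 24 x - \log{\left(x^{2} + \frac{1}{3} \right)} + 8 \sqrt{3} \operatorname{atan}{\left(\sqrt{3} x \right)} + 3}{6}.
Check: d/dx[\frac{3 x^{2} + 3 x \left(4 - x\right) \log{\left(2 x^{2} + \frac{2}{3} \right)} - 24 x - \log{\left(x^{2} + \frac{1}{3} \right)} + 8 \sqrt{3} \operatorname{atan}{\left(\sqrt{3} x \right)} + 3}{6}] = - x \log{\left(x^{2} + \frac{1}{3} \right)} - x \log{\left(2 \right)} + 2 \log{\left(x^{2} + \frac{1}{3} \right)} + 2 \log{\left(2 \right)}, which equals G'(x).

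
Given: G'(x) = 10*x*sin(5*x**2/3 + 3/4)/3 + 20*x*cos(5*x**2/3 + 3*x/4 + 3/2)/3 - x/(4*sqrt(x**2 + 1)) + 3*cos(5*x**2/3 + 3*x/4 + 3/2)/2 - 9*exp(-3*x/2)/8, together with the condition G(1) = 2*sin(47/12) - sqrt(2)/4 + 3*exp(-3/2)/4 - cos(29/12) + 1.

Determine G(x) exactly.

The integrand splits into summands that can be handled one at a time.
A general antiderivative is -sqrt(x**2 + 1)/4 + 2*sin(5*x**2/3 + 3*x/4 + 3/2) - cos(5*x**2/3 + 3/4) + 3*exp(-3*x/2)/4 + C.
The condition gives C = 2*sin(47/12) - sqrt(2)/4 + 3*exp(-3/2)/4 - cos(29/12) + 1 - (2*sin(47/12) - sqrt(2)/4 + 3*exp(-3/2)/4 - cos(29/12)) = 1.
So G(x) = -sqrt(x**2 + 1)/4 + 2*sin(5*x**2/3 + 3*x/4 + 3/2) - cos(5*x**2/3 + 3/4) + 1 + 3*exp(-3*x/2)/4.
Check: d/dx[-sqrt(x**2 + 1)/4 + 2*sin(5*x**2/3 + 3*x/4 + 3/2) - cos(5*x**2/3 + 3/4) + 1 + 3*exp(-3*x/2)/4] = (80*x*sqrt(x**2 + 1)*exp(3*x/2)*sin(5*x**2/3 + 3/4) + 160*x*sqrt(x**2 + 1)*exp(3*x/2)*cos(5*x**2/3 + 3*x/4 + 3/2) - 6*x*exp(3*x/2) + 36*sqrt(x**2 + 1)*exp(3*x/2)*cos(5*x**2/3 + 3*x/4 + 3/2) - 27*sqrt(x**2 + 1))*exp(-3*x/2)/(24*sqrt(x**2 + 1)), which equals G'(x).

G(x) = -sqrt(x**2 + 1)/4 + 2*sin(5*x**2/3 + 3*x/4 + 3/2) - cos(5*x**2/3 + 3/4) + 1 + 3*exp(-3*x/2)/4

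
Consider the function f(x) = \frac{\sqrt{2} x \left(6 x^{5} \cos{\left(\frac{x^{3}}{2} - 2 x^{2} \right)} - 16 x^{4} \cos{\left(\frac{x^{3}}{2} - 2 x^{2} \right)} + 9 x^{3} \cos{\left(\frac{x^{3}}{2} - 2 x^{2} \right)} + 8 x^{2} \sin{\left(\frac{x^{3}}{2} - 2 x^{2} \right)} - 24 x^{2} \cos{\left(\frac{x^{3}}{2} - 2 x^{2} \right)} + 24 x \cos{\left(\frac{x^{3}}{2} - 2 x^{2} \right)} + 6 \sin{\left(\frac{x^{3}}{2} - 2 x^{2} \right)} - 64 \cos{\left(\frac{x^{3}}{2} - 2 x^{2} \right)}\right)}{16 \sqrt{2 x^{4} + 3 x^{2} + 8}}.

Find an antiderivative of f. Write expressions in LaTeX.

Recognize the product-rule pattern: f = u'v + uv' with u = \frac{\sqrt{x^{4} + \frac{3 x^{2}}{2} + 4}}{4}, v = \sin{\left(\frac{x^{3}}{2} - 2 x^{2} \right)}, so integration by parts undoes it.
Check: d/dx[\frac{\sqrt{x^{4} + \frac{3 x^{2}}{2} + 4} \sin{\left(\frac{x^{3}}{2} - 2 x^{2} \right)}}{4}] = \frac{\sqrt{2} \left(6 x^{6} \cos{\left(\frac{x^{3}}{2} - 2 x^{2} \right)} - 16 x^{5} \cos{\left(\frac{x^{3}}{2} - 2 x^{2} \right)} + 9 x^{4} \cos{\left(\frac{x^{3}}{2} - 2 x^{2} \right)} + 8 x^{3} \sin{\left(\frac{x^{3}}{2} - 2 x^{2} \right)} - 24 x^{3} \cos{\left(\frac{x^{3}}{2} - 2 x^{2} \right)} + 24 x^{2} \cos{\left(\frac{x^{3}}{2} - 2 x^{2} \right)} + 6 x \sin{\left(\frac{x^{3}}{2} - 2 x^{2} \right)} - 64 x \cos{\left(\frac{x^{3}}{2} - 2 x^{2} \right)}\right)}{16 \sqrt{2 x^{4} + 3 x^{2} + 8}}, which equals f(x).

An antiderivative is F(x) = \frac{\sqrt{x^{4} + \frac{3 x^{2}}{2} + 4} \sin{\left(\frac{x^{3}}{2} - 2 x^{2} \right)}}{4}.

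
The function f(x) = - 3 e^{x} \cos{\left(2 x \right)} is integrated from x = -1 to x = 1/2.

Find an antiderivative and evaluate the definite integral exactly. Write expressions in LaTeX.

A first test for any F(x): its x-derivative must equal f(x) identically.
F(x) = - \frac{6 e^{x} \sin{\left(2 x \right)}}{5} - \frac{3 e^{x} \cos{\left(2 x \right)}}{5} is an antiderivative of f.
Check: d/dx[- \frac{6 e^{x} \sin{\left(2 x \right)}}{5} - \frac{3 e^{x} \cos{\left(2 x \right)}}{5}] = - 3 e^{x} \cos{\left(2 x \right)} = f(x).
F(1/2) = - \frac{6 e^{\frac{1}{2}} \sin{\left(1 \right)}}{5} - \frac{3 e^{\frac{1}{2}} \cos{\left(1 \right)}}{5}; F(-1) = - \frac{3 \cos{\left(2 \right)}}{5 e} + \frac{6 \sin{\left(2 \right)}}{5 e}.
Integral = F(1/2) - F(-1) = - \frac{6 e^{\frac{1}{2}} \sin{\left(1 \right)}}{5} - \frac{3 e^{\frac{1}{2}} \cos{\left(1 \right)}}{5} - \frac{6 \sin{\left(2 \right)}}{5 e} + \frac{3 \cos{\left(2 \right)}}{5 e}.

Antiderivative: F(x) = - \frac{6 e^{x} \sin{\left(2 x \right)}}{5} - \frac{3 e^{x} \cos{\left(2 x \right)}}{5}; value = - \frac{6 e^{\frac{1}{2}} \sin{\left(1 \right)}}{5} - \frac{3 e^{\frac{1}{2}} \cos{\left(1 \right)}}{5} - \frac{6 \sin{\left(2 \right)}}{5 e} + \frac{3 \cos{\left(2 \right)}}{5 e}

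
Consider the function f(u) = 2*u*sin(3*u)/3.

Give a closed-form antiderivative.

An antiderivative is F(u) = -2*u*cos(3*u)/9 + 2*sin(3*u)/27.

Any candidate F(u) must reproduce f(u) exactly when differentiated.
Check: d/du[-2*u*cos(3*u)/9 + 2*sin(3*u)/27] = 2*u*sin(3*u)/3 = f(u).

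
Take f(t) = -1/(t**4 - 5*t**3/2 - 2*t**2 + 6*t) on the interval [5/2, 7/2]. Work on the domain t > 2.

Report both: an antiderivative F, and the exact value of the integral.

Antiderivative: F(t) = (-49*(t - 2)*log(t) + 33*(t - 2)*log(t - 2) + 16*(t - 2)*log(t + 3/2) + 42)/(294*(t - 2)); value = -log(7/2)/6 - 4/21 - 8*log(4)/147 + 11*log(3/2)/98 + 11*log(2)/98 + 8*log(5)/147 + log(5/2)/6

Factor the denominator (t*(t - 2)**2*(2*t + 3)) and decompose: f = 16/(147*(2*t + 3)) + 11/(98*(t - 2)) - 1/(7*(t - 2)**2) - 1/(6*t); each piece integrates to a log, atan, or power term.
F(t) = (-49*(t - 2)*log(t) + 33*(t - 2)*log(t - 2) + 16*(t - 2)*log(t + 3/2) + 42)/(294*(t - 2)) is an antiderivative of f.
Check: d/dt[(-49*(t - 2)*log(t) + 33*(t - 2)*log(t - 2) + 16*(t - 2)*log(t + 3/2) + 42)/(294*(t - 2))] = -2/(2*t**4 - 5*t**3 - 4*t**2 + 12*t), which equals f(t).
F(7/2) = -log(7/2)/6 + 11*log(3/2)/98 + 8*log(5)/147 + 2/21; F(5/2) = -log(5/2)/6 - 11*log(2)/98 + 8*log(4)/147 + 2/7.
Integral = F(7/2) - F(5/2) = -log(7/2)/6 - 4/21 - 8*log(4)/147 + 11*log(3/2)/98 + 11*log(2)/98 + 8*log(5)/147 + log(5/2)/6.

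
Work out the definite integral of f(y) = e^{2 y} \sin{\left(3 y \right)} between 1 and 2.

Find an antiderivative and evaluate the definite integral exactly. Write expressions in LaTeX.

Antiderivative: F(y) = - \frac{\left(- 2 \sin{\left(3 y \right)} + 3 \cos{\left(3 y \right)}\right) e^{2 y}}{13}; value = - \frac{3 e^{4} \cos{\left(6 \right)}}{13} + \frac{2 e^{4} \sin{\left(6 \right)}}{13} + \frac{3 e^{2} \cos{\left(3 \right)}}{13} - \frac{2 e^{2} \sin{\left(3 \right)}}{13}

Whatever form F(y) takes, F'(y) = f(y) is non-negotiable.
F(y) = - \frac{\left(- 2 \sin{\left(3 y \right)} + 3 \cos{\left(3 y \right)}\right) e^{2 y}}{13} is an antiderivative of f.
Check: d/dy[- \frac{\left(- 2 \sin{\left(3 y \right)} + 3 \cos{\left(3 y \right)}\right) e^{2 y}}{13}] = e^{2 y} \sin{\left(3 y \right)} = f(y).
F(2) = - \frac{3 e^{4} \cos{\left(6 \right)}}{13} + \frac{2 e^{4} \sin{\left(6 \right)}}{13}; F(1) = \frac{2 e^{2} \sin{\left(3 \right)}}{13} - \frac{3 e^{2} \cos{\left(3 \right)}}{13}.
Integral = F(2) - F(1) = - \frac{3 e^{4} \cos{\left(6 \right)}}{13} + \frac{2 e^{4} \sin{\left(6 \right)}}{13} + \frac{3 e^{2} \cos{\left(3 \right)}}{13} - \frac{2 e^{2} \sin{\left(3 \right)}}{13}.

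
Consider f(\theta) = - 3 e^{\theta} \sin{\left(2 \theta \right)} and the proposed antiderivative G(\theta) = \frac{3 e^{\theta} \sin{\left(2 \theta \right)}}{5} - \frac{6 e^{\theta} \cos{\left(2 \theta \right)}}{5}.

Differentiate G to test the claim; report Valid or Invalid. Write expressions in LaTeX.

d/d\theta[G] = 3 e^{\theta} \sin{\left(2 \theta \right)}
d/d\theta[G] - f(\theta) = 6 e^{\theta} \sin{\left(2 \theta \right)} != 0.

Invalid: d/d\theta[G] - f = 6 e^{\theta} \sin{\left(2 \theta \right)}, which is not 0.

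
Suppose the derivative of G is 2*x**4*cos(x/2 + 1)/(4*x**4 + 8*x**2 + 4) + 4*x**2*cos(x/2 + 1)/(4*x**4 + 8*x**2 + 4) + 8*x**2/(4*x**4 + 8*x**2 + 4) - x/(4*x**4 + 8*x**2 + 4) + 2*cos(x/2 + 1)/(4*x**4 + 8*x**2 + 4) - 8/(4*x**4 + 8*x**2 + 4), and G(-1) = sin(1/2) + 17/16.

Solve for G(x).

G(x) = (8*x**2*sin(x/2 + 1) - 16*x + 8*sin(x/2 + 1) + 1)/(8*x**2 + 8)

Integrate term by term and add the pieces.
A general antiderivative is (1/4 - 4*x)/(2*x**2 + 2) + sin(x/2 + 1) + C.
The condition gives C = sin(1/2) + 17/16 - (sin(1/2) + 17/16) = 0.
So G(x) = (8*x**2*sin(x/2 + 1) - 16*x + 8*sin(x/2 + 1) + 1)/(8*x**2 + 8).
Check: d/dx[(8*x**2*sin(x/2 + 1) - 16*x + 8*sin(x/2 + 1) + 1)/(8*x**2 + 8)] = (2*x**4*cos(x/2 + 1) + 4*x**2*cos(x/2 + 1) + 8*x**2 - x + 2*cos(x/2 + 1) - 8)/(4*x**4 + 8*x**2 + 4), which equals G'(x).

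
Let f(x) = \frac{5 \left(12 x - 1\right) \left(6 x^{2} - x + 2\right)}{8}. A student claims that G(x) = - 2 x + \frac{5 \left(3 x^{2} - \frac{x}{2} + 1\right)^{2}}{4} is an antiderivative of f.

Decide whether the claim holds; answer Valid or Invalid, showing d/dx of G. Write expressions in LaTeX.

Invalid: d/dx[G] - f = -2, which is not 0.

d/dx[G] = 45 x^{3} - \frac{45 x^{2}}{4} + \frac{125 x}{8} - \frac{13}{4}
d/dx[G] - f(x) = -2 != 0.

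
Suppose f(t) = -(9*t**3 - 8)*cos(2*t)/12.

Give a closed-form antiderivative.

An antiderivative is F(t) = -3*t**3*sin(2*t)/8 - 9*t**2*cos(2*t)/16 + 9*t*sin(2*t)/16 + sin(2*t)/3 + 9*cos(2*t)/32.

Differentiate the proposed F(t) back; it has to land on f(t) exactly.
Check: d/dt[-3*t**3*sin(2*t)/8 - 9*t**2*cos(2*t)/16 + 9*t*sin(2*t)/16 + sin(2*t)/3 + 9*cos(2*t)/32] = -3*t**3*cos(2*t)/4 + 2*cos(2*t)/3, which equals f(t).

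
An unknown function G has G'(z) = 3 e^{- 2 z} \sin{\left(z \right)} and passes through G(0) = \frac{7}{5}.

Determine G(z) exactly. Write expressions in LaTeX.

G(z) = 2 - \frac{6 e^{- 2 z} \sin{\left(z \right)}}{5} - \frac{3 e^{- 2 z} \cos{\left(z \right)}}{5}

Differentiate the proposed G(z) back; it has to land on the given G'(z).
A general antiderivative is - \frac{6 e^{- 2 z} \sin{\left(z \right)}}{5} - \frac{3 e^{- 2 z} \cos{\left(z \right)}}{5} + C.
The condition gives C = \frac{7}{5} - (- \frac{3}{5}) = 2.
So G(z) = 2 - \frac{6 e^{- 2 z} \sin{\left(z \right)}}{5} - \frac{3 e^{- 2 z} \cos{\left(z \right)}}{5}.
Check: d/dz[2 - \frac{6 e^{- 2 z} \sin{\left(z \right)}}{5} - \frac{3 e^{- 2 z} \cos{\left(z \right)}}{5}] = 3 e^{- 2 z} \sin{\left(z \right)} = G'(z).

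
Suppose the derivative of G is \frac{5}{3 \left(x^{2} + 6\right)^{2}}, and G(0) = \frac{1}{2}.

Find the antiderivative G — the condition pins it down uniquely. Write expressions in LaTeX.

G(x) = \frac{5 \sqrt{6} x^{2} \operatorname{atan}{\left(\frac{\sqrt{6} x}{6} \right)} + 108 x^{2} + 30 x + 30 \sqrt{6} \operatorname{atan}{\left(\frac{\sqrt{6} x}{6} \right)} + 648}{216 x^{2} + 1296}

A candidate passes only if d/dx[G] lands on the given G'(x) exactly.
A general antiderivative is \frac{5 x}{36 x^{2} + 216} + \frac{5 \sqrt{6} \operatorname{atan}{\left(\frac{\sqrt{6} x}{6} \right)}}{216} + C.
The condition gives C = \frac{1}{2} - (0) = \frac{1}{2}.
So G(x) = \frac{5 \sqrt{6} x^{2} \operatorname{atan}{\left(\frac{\sqrt{6} x}{6} \right)} + 108 x^{2} + 30 x + 30 \sqrt{6} \operatorname{atan}{\left(\frac{\sqrt{6} x}{6} \right)} + 648}{216 x^{2} + 1296}.
Check: d/dx[\frac{5 \sqrt{6} x^{2} \operatorname{atan}{\left(\frac{\sqrt{6} x}{6} \right)} + 108 x^{2} + 30 x + 30 \sqrt{6} \operatorname{atan}{\left(\frac{\sqrt{6} x}{6} \right)} + 648}{216 x^{2} + 1296}] = \frac{5}{3 x^{4} + 36 x^{2} + 108}, which equals G'(x).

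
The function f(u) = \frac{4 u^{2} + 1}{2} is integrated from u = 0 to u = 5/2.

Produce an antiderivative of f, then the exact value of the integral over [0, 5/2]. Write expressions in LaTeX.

A first test for any F(u): its u-derivative must equal f(u) identically.
F(u) = \frac{u \left(4 u^{2} + 3\right)}{6} is an antiderivative of f.
Check: d/du[\frac{u \left(4 u^{2} + 3\right)}{6}] = 2 u^{2} + \frac{1}{2}, which equals f(u).
F(5/2) = \frac{35}{3}; F(0) = 0.
Integral = F(5/2) - F(0) = \frac{35}{3}.

Antiderivative: F(u) = \frac{u \left(4 u^{2} + 3\right)}{6}; value = \frac{35}{3}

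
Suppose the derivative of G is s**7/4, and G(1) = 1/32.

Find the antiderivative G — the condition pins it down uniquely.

G(s) = s**8/32

Differentiate the proposed G(s) back; it has to land on the given G'(s).
A general antiderivative is s**8/32 + C.
The condition gives C = 1/32 - (1/32) = 0.
So G(s) = s**8/32.
Check: d/ds[s**8/32] = s**7/4 = G'(s).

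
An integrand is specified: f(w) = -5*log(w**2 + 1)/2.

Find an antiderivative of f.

Recover f(w) by differentiating a candidate F(w); any mismatch rules it out.
Check: d/dw[-5*(w*log(w**2 + 1) - 2*w + 2*atan(w))/2] = -5*log(w**2 + 1)/2 = f(w).

An antiderivative is F(w) = -5*(w*log(w**2 + 1) - 2*w + 2*atan(w))/2.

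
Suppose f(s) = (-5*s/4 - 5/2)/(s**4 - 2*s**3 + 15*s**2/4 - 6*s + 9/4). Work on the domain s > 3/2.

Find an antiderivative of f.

Factor the denominator ((2*s - 3)*(2*s - 1)*(s**2 + 3)) and decompose: f = -5*(s - 6)/(39*(s**2 + 3)) + 25/(13*(2*s - 1)) - 5/(3*(2*s - 3)); each piece integrates to a log, atan, or power term.
Check: d/ds[-5*log(s - 3/2)/6 + 25*log(s - 1/2)/26 - 5*log(s**2 + 3)/78 + 10*sqrt(3)*atan(sqrt(3)*s/3)/39] = (-5*s - 10)/(4*s**4 - 8*s**3 + 15*s**2 - 24*s + 9), which equals f(s).

An antiderivative is F(s) = -5*log(s - 3/2)/6 + 25*log(s - 1/2)/26 - 5*log(s**2 + 3)/78 + 10*sqrt(3)*atan(sqrt(3)*s/3)/39.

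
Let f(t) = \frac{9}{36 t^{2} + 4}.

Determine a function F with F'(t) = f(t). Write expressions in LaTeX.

An antiderivative is F(t) = \frac{3 \operatorname{atan}{\left(3 t \right)}}{4}.

Since d/dt undoes antidifferentiation here, F'(t) = f(t) is required of F(t).
Check: d/dt[\frac{3 \operatorname{atan}{\left(3 t \right)}}{4}] = \frac{9}{36 t^{2} + 4} = f(t).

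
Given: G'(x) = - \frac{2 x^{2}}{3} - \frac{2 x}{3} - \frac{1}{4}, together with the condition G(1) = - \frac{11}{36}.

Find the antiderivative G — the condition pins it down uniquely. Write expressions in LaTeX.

G(x) = - \frac{2 x^{3}}{9} - \frac{x^{2}}{3} - \frac{x}{4} + \frac{1}{2}

The integrand splits into summands that can be handled one at a time.
A general antiderivative is - \frac{2 x^{3}}{9} - \frac{x^{2}}{3} - \frac{x}{4} + C.
The condition gives C = - \frac{11}{36} - (- \frac{29}{36}) = \frac{1}{2}.
So G(x) = - \frac{2 x^{3}}{9} - \frac{x^{2}}{3} - \frac{x}{4} + \frac{1}{2}.
Check: d/dx[- \frac{2 x^{3}}{9} - \frac{x^{2}}{3} - \frac{x}{4} + \frac{1}{2}] = - \frac{2 x^{2}}{3} - \frac{2 x}{3} - \frac{1}{4} = G'(x).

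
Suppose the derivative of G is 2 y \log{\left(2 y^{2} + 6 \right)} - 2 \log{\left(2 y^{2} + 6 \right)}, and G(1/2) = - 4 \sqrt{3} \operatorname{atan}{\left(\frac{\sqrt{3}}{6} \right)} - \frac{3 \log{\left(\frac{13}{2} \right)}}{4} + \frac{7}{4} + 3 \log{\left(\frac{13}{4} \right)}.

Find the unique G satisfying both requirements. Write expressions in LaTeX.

The integrand splits into summands that can be handled one at a time.
A general antiderivative is - y^{2} + 4 y + \left(y^{2} - 2 y\right) \log{\left(2 y^{2} + 6 \right)} + 3 \log{\left(y^{2} + 3 \right)} - 4 \sqrt{3} \operatorname{atan}{\left(\frac{\sqrt{3} y}{3} \right)} + C.
The condition gives C = - 4 \sqrt{3} \operatorname{atan}{\left(\frac{\sqrt{3}}{6} \right)} - \frac{3 \log{\left(\frac{13}{2} \right)}}{4} + \frac{7}{4} + 3 \log{\left(\frac{13}{4} \right)} - (- 4 \sqrt{3} \operatorname{atan}{\left(\frac{\sqrt{3}}{6} \right)} - \frac{3 \log{\left(\frac{13}{2} \right)}}{4} + \frac{7}{4} + 3 \log{\left(\frac{13}{4} \right)}) = 0.
So G(y) = - y^{2} + y \left(y - 2\right) \log{\left(2 y^{2} + 6 \right)} + 4 y + 3 \log{\left(y^{2} + 3 \right)} - 4 \sqrt{3} \operatorname{atan}{\left(\frac{\sqrt{3} y}{3} \right)}.
Check: d/dy[- y^{2} + y \left(y - 2\right) \log{\left(2 y^{2} + 6 \right)} + 4 y + 3 \log{\left(y^{2} + 3 \right)} - 4 \sqrt{3} \operatorname{atan}{\left(\frac{\sqrt{3} y}{3} \right)}] = 2 y \log{\left(y^{2} + 3 \right)} + 2 y \log{\left(2 \right)} - 2 \log{\left(y^{2} + 3 \right)} - 2 \log{\left(2 \right)}, which equals G'(y).

G(y) = - y^{2} + y \left(y - 2\right) \log{\left(2 y^{2} + 6 \right)} + 4 y + 3 \log{\left(y^{2} + 3 \right)} - 4 \sqrt{3} \operatorname{atan}{\left(\frac{\sqrt{3} y}{3} \right)}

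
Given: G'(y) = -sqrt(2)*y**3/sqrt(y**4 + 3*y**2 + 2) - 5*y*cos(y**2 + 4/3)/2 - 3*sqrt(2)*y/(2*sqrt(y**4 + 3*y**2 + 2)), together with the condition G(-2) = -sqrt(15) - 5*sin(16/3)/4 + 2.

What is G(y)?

Integrate term by term and add the pieces.
A general antiderivative is -sqrt(y**4/2 + 3*y**2/2 + 1) - 5*sin(y**2 + 4/3)/4 + C.
The condition gives C = -sqrt(15) - 5*sin(16/3)/4 + 2 - (-sqrt(15) - 5*sin(16/3)/4) = 2.
So G(y) = -sqrt(y**4/2 + 3*y**2/2 + 1) - 5*sin(y**2 + 4/3)/4 + 2.
Check: d/dy[-sqrt(y**4/2 + 3*y**2/2 + 1) - 5*sin(y**2 + 4/3)/4 + 2] = (-2*sqrt(2)*y**3 - 5*y*sqrt(y**4 + 3*y**2 + 2)*cos(y**2 + 4/3) - 3*sqrt(2)*y)/(2*sqrt(y**4 + 3*y**2 + 2)), which equals G'(y).

G(y) = -sqrt(y**4/2 + 3*y**2/2 + 1) - 5*sin(y**2 + 4/3)/4 + 2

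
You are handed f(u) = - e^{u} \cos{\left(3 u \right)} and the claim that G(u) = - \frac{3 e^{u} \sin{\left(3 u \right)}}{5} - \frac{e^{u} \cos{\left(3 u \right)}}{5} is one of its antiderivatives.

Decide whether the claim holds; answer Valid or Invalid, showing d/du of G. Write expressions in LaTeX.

d/du[G] = - 2 e^{u} \cos{\left(3 u \right)}
d/du[G] - f(u) = - e^{u} \cos{\left(3 u \right)} != 0.

Invalid: d/du[G] - f = - e^{u} \cos{\left(3 u \right)}, which is not 0.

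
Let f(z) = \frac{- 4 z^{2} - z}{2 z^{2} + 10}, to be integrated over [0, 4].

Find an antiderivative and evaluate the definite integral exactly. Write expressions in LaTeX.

Differentiate the proposed F(z) back; it has to land on f(z) exactly.
F(z) = - 2 z - \frac{\log{\left(z^{2} + 5 \right)}}{4} + 2 \sqrt{5} \operatorname{atan}{\left(\frac{\sqrt{5} z}{5} \right)} is an antiderivative of f.
Check: d/dz[- 2 z - \frac{\log{\left(z^{2} + 5 \right)}}{4} + 2 \sqrt{5} \operatorname{atan}{\left(\frac{\sqrt{5} z}{5} \right)}] = \frac{- 4 z^{2} - z}{2 z^{2} + 10} = f(z).
F(4) = -8 - \frac{\log{\left(21 \right)}}{4} + 2 \sqrt{5} \operatorname{atan}{\left(\frac{4 \sqrt{5}}{5} \right)}; F(0) = - \frac{\log{\left(5 \right)}}{4}.
Integral = F(4) - F(0) = -8 - \frac{\log{\left(21 \right)}}{4} + \frac{\log{\left(5 \right)}}{4} + 2 \sqrt{5} \operatorname{atan}{\left(\frac{4 \sqrt{5}}{5} \right)}.

Antiderivative: F(z) = - 2 z - \frac{\log{\left(z^{2} + 5 \right)}}{4} + 2 \sqrt{5} \operatorname{atan}{\left(\frac{\sqrt{5} z}{5} \right)}; value = -8 - \frac{\log{\left(21 \right)}}{4} + \frac{\log{\left(5 \right)}}{4} + 2 \sqrt{5} \operatorname{atan}{\left(\frac{4 \sqrt{5}}{5} \right)}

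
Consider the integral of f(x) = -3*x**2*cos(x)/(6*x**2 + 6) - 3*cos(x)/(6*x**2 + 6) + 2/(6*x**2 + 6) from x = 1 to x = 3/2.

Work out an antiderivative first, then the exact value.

The integrand splits into summands that can be handled one at a time.
F(x) = -sin(x)/2 + atan(x)/3 is an antiderivative of f.
Check: d/dx[-sin(x)/2 + atan(x)/3] = (-3*x**2*cos(x) - 3*cos(x) + 2)/(6*x**2 + 6), which equals f(x).
F(3/2) = -sin(3/2)/2 + atan(3/2)/3; F(1) = -sin(1)/2 + pi/12.
Integral = F(3/2) - F(1) = -sin(3/2)/2 - pi/12 + atan(3/2)/3 + sin(1)/2.

Antiderivative: F(x) = -sin(x)/2 + atan(x)/3; value = -sin(3/2)/2 - pi/12 + atan(3/2)/3 + sin(1)/2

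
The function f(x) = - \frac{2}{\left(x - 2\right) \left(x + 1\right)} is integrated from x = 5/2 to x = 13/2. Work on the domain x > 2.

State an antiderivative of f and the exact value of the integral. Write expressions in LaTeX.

Antiderivative: F(x) = \frac{2 \left(- \log{\left(x - 2 \right)} + \log{\left(x + 1 \right)}\right)}{3}; value = - \frac{2 \log{\left(\frac{9}{2} \right)}}{3} - \frac{2 \log{\left(\frac{7}{2} \right)}}{3} - \frac{2 \log{\left(2 \right)}}{3} + \frac{2 \log{\left(\frac{15}{2} \right)}}{3}

Factor the denominator (\left(x - 2\right) \left(x + 1\right)) and decompose: f = \frac{2}{3 \left(x + 1\right)} - \frac{2}{3 \left(x - 2\right)}; each piece integrates to a log, atan, or power term.
F(x) = \frac{2 \left(- \log{\left(x - 2 \right)} + \log{\left(x + 1 \right)}\right)}{3} is an antiderivative of f.
Check: d/dx[\frac{2 \left(- \log{\left(x - 2 \right)} + \log{\left(x + 1 \right)}\right)}{3}] = - \frac{2}{x^{2} - x - 2}, which equals f(x).
F(13/2) = - \frac{2 \log{\left(\frac{9}{2} \right)}}{3} + \frac{2 \log{\left(\frac{15}{2} \right)}}{3}; F(5/2) = \frac{2 \log{\left(2 \right)}}{3} + \frac{2 \log{\left(\frac{7}{2} \right)}}{3}.
Integral = F(13/2) - F(5/2) = - \frac{2 \log{\left(\frac{9}{2} \right)}}{3} - \frac{2 \log{\left(\frac{7}{2} \right)}}{3} - \frac{2 \log{\left(2 \right)}}{3} + \frac{2 \log{\left(\frac{15}{2} \right)}}{3}.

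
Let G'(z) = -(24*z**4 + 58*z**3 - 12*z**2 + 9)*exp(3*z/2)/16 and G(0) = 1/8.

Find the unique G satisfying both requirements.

G(z) = -z**4*exp(3*z/2) + z**3*exp(3*z/2)/4 - 3*exp(3*z/2)/8 + 1/2

Recognize the product-rule pattern: G'(z) = u'v + uv' with u = -z**4 + z**3/4 - 3/8, v = exp(3*z/2), so integration by parts undoes it.
A general antiderivative is (-2*z**4 + z**3/2 - 3/4)*exp(3*z/2)/2 + C.
The condition gives C = 1/8 - (-3/8) = 1/2.
So G(z) = -z**4*exp(3*z/2) + z**3*exp(3*z/2)/4 - 3*exp(3*z/2)/8 + 1/2.
Check: d/dz[-z**4*exp(3*z/2) + z**3*exp(3*z/2)/4 - 3*exp(3*z/2)/8 + 1/2] = -3*z**4*exp(3*z/2)/2 - 29*z**3*exp(3*z/2)/8 + 3*z**2*exp(3*z/2)/4 - 9*exp(3*z/2)/16, which equals G'(z).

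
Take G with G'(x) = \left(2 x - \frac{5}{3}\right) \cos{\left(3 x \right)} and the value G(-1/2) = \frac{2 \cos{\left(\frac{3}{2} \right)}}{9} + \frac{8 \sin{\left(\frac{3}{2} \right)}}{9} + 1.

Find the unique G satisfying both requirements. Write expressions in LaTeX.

G(x) = \frac{6 x \sin{\left(3 x \right)} - 5 \sin{\left(3 x \right)} + 2 \cos{\left(3 x \right)} + 9}{9}

The proposed G(x) is checked by its d/dx: the result must match the given G'(x).
A general antiderivative is \frac{2 x \sin{\left(3 x \right)}}{3} - \frac{5 \sin{\left(3 x \right)}}{9} + \frac{2 \cos{\left(3 x \right)}}{9} + C.
The condition gives C = \frac{2 \cos{\left(\frac{3}{2} \right)}}{9} + \frac{8 \sin{\left(\frac{3}{2} \right)}}{9} + 1 - (\frac{2 \cos{\left(\frac{3}{2} \right)}}{9} + \frac{8 \sin{\left(\frac{3}{2} \right)}}{9}) = 1.
So G(x) = \frac{6 x \sin{\left(3 x \right)} - 5 \sin{\left(3 x \right)} + 2 \cos{\left(3 x \right)} + 9}{9}.
Check: d/dx[\frac{6 x \sin{\left(3 x \right)} - 5 \sin{\left(3 x \right)} + 2 \cos{\left(3 x \right)} + 9}{9}] = 2 x \cos{\left(3 x \right)} - \frac{5 \cos{\left(3 x \right)}}{3}, which equals G'(x).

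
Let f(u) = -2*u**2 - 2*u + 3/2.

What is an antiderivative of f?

The integrand splits into summands that can be handled one at a time.
Check: d/du[-2*u**3/3 - u**2 + 3*u/2] = -2*u**2 - 2*u + 3/2 = f(u).

An antiderivative is F(u) = -2*u**3/3 - u**2 + 3*u/2.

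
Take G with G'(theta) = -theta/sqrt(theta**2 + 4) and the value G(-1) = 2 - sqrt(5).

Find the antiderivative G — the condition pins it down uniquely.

G(theta) = 2 - sqrt(theta**2 + 4)

The substitution u = theta**2 + 4 works: G'(theta) is exactly (dG/du)*(du/dtheta) for that inner function.
A general antiderivative is -sqrt(theta**2 + 4) + C.
The condition gives C = 2 - sqrt(5) - (-sqrt(5)) = 2.
So G(theta) = 2 - sqrt(theta**2 + 4).
Check: d/dtheta[2 - sqrt(theta**2 + 4)] = -theta/sqrt(theta**2 + 4) = G'(theta).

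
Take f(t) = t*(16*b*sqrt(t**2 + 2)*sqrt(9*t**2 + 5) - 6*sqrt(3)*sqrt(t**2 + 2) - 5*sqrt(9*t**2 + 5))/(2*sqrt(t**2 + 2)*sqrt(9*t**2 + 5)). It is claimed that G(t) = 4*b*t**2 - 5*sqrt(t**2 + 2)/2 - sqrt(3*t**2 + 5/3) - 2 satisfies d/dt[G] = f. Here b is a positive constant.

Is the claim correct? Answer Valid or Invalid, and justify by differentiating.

d/dt[G] = (16*b*t*sqrt(t**2 + 2)*sqrt(9*t**2 + 5) - 6*sqrt(3)*t*sqrt(t**2 + 2) - 5*t*sqrt(9*t**2 + 5))/(2*sqrt(t**2 + 2)*sqrt(9*t**2 + 5))
This equals f(t) exactly, so the claim holds.

Valid - differentiating G returns exactly f.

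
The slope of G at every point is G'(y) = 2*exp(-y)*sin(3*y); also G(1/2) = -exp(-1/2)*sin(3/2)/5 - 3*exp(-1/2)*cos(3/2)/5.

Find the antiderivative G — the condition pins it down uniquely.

G(y) = (-sin(3*y) - 3*cos(3*y))*exp(-y)/5

Whatever form G(y) takes, its d/dy must return the stated G'(y).
A general antiderivative is -exp(-y)*sin(3*y)/5 - 3*exp(-y)*cos(3*y)/5 + C.
The condition gives C = -exp(-1/2)*sin(3/2)/5 - 3*exp(-1/2)*cos(3/2)/5 - (-exp(-1/2)*sin(3/2)/5 - 3*exp(-1/2)*cos(3/2)/5) = 0.
So G(y) = (-sin(3*y) - 3*cos(3*y))*exp(-y)/5.
Check: d/dy[(-sin(3*y) - 3*cos(3*y))*exp(-y)/5] = 2*exp(-y)*sin(3*y) = G'(y).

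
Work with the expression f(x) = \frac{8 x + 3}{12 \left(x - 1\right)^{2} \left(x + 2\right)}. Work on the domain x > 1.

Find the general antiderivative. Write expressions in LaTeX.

Factor the denominator (12 \left(x - 1\right)^{2} \left(x + 2\right)) and decompose: f = - \frac{13}{108 \left(x + 2\right)} + \frac{13}{108 \left(x - 1\right)} + \frac{11}{36 \left(x - 1\right)^{2}}; each piece integrates to a log, atan, or power term.
Check: d/dx[\frac{13 \log{\left(x - 1 \right)}}{108} - \frac{13 \log{\left(x + 2 \right)}}{108} - \frac{11}{36 x - 36}] = \frac{8 x + 3}{12 x^{3} - 36 x + 24}, which equals f(x).

F(x) = \frac{13 \log{\left(x - 1 \right)}}{108} - \frac{13 \log{\left(x + 2 \right)}}{108} - \frac{11}{36 x - 36} + C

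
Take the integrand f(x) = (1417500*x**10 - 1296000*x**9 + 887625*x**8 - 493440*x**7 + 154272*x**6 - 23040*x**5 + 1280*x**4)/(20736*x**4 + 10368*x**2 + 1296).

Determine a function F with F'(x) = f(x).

A first test for any F(x): its x-derivative must equal f(x) identically.
Check: d/dx[x**5*(15*x - 4)**4/(1296*(4*x**2 + 1))] = (1417500*x**10 - 1296000*x**9 + 887625*x**8 - 493440*x**7 + 154272*x**6 - 23040*x**5 + 1280*x**4)/(20736*x**4 + 10368*x**2 + 1296) = f(x).

An antiderivative is F(x) = x**5*(15*x - 4)**4/(1296*(4*x**2 + 1)).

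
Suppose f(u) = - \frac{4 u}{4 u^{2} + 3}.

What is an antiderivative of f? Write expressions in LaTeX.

The substitution w = 4 u^{2} + 3 works: f is exactly (dF/dw)*(dw/du) for that inner function.
Check: d/du[- \frac{\log{\left(4 u^{2} + 3 \right)}}{2}] = - \frac{4 u}{4 u^{2} + 3} = f(u).

An antiderivative is F(u) = - \frac{\log{\left(4 u^{2} + 3 \right)}}{2}.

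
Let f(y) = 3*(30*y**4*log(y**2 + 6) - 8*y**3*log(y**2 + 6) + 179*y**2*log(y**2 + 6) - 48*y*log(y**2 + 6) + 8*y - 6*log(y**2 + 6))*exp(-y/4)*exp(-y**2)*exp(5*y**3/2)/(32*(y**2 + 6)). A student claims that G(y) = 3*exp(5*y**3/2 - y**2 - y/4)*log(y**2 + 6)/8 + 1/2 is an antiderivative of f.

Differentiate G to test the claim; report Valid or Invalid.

Valid - the claim checks out under differentiation.

d/dy[G] = (90*y**4*exp(-y/4)*exp(-y**2)*exp(5*y**3/2)*log(y**2 + 6) - 24*y**3*exp(-y/4)*exp(-y**2)*exp(5*y**3/2)*log(y**2 + 6) + 537*y**2*exp(-y/4)*exp(-y**2)*exp(5*y**3/2)*log(y**2 + 6) - 144*y*exp(-y/4)*exp(-y**2)*exp(5*y**3/2)*log(y**2 + 6) + 24*y*exp(-y/4)*exp(-y**2)*exp(5*y**3/2) - 18*exp(-y/4)*exp(-y**2)*exp(5*y**3/2)*log(y**2 + 6))/(32*y**2 + 192)
This equals f(y) exactly, so the claim holds.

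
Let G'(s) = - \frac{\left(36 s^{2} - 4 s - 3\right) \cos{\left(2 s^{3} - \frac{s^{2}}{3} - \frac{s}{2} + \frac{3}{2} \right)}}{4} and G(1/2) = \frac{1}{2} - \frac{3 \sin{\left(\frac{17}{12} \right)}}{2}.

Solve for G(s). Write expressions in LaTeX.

G(s) = \frac{1}{2} - \frac{3 \sin{\left(2 s^{3} - \frac{s^{2}}{3} - \frac{s}{2} + \frac{3}{2} \right)}}{2}

The substitution u = 2 s^{3} - \frac{s^{2}}{3} - \frac{s}{2} + \frac{3}{2} works: G'(s) is exactly (dG/du)*(du/ds) for that inner function.
A general antiderivative is - \frac{3 \sin{\left(2 s^{3} - \frac{s^{2}}{3} - \frac{s}{2} + \frac{3}{2} \right)}}{2} + C.
The condition gives C = \frac{1}{2} - \frac{3 \sin{\left(\frac{17}{12} \right)}}{2} - (- \frac{3 \sin{\left(\frac{17}{12} \right)}}{2}) = \frac{1}{2}.
So G(s) = \frac{1}{2} - \frac{3 \sin{\left(2 s^{3} - \frac{s^{2}}{3} - \frac{s}{2} + \frac{3}{2} \right)}}{2}.
Check: d/ds[\frac{1}{2} - \frac{3 \sin{\left(2 s^{3} - \frac{s^{2}}{3} - \frac{s}{2} + \frac{3}{2} \right)}}{2}] = - 9 s^{2} \cos{\left(2 s^{3} - \frac{s^{2}}{3} - \frac{s}{2} + \frac{3}{2} \right)} + s \cos{\left(2 s^{3} - \frac{s^{2}}{3} - \frac{s}{2} + \frac{3}{2} \right)} + \frac{3 \cos{\left(2 s^{3} - \frac{s^{2}}{3} - \frac{s}{2} + \frac{3}{2} \right)}}{4}, which equals G'(s).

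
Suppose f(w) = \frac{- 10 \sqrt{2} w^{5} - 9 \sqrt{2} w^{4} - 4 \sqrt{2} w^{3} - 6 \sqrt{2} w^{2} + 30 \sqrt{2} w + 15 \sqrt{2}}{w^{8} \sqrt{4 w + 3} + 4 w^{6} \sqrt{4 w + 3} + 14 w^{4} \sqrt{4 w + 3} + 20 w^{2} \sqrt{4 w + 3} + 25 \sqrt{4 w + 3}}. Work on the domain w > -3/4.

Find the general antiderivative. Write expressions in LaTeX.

F(w) = \frac{w \sqrt{2 w + \frac{3}{2}}}{\frac{w^{4}}{2} + w^{2} + \frac{5}{2}} + C

Whatever form F(w) takes, F'(w) = f(w) is non-negotiable.
Check: d/dw[\frac{w \sqrt{2 w + \frac{3}{2}}}{\frac{w^{4}}{2} + w^{2} + \frac{5}{2}}] = \frac{- 10 \sqrt{2} w^{5} - 9 \sqrt{2} w^{4} - 4 \sqrt{2} w^{3} - 6 \sqrt{2} w^{2} + 30 \sqrt{2} w + 15 \sqrt{2}}{w^{8} \sqrt{4 w + 3} + 4 w^{6} \sqrt{4 w + 3} + 14 w^{4} \sqrt{4 w + 3} + 20 w^{2} \sqrt{4 w + 3} + 25 \sqrt{4 w + 3}} = f(w).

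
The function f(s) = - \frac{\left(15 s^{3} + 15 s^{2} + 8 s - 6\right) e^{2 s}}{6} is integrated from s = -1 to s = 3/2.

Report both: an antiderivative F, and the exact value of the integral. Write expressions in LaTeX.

f has the shape u'v + uv' for u = - \frac{5 s^{3}}{4} + \frac{5 s^{2}}{8} - \frac{31 s}{24} + \frac{55}{48} and v = e^{2 s} — it is the derivative of the product u*v.
F(s) = \frac{\left(- 60 s^{3} + 30 s^{2} - 62 s + 55\right) e^{2 s}}{48} is an antiderivative of f.
Check: d/ds[\frac{\left(- 60 s^{3} + 30 s^{2} - 62 s + 55\right) e^{2 s}}{48}] = - \frac{5 s^{3} e^{2 s}}{2} - \frac{5 s^{2} e^{2 s}}{2} - \frac{4 s e^{2 s}}{3} + e^{2 s}, which equals f(s).
F(3/2) = - \frac{173 e^{3}}{48}; F(-1) = \frac{69}{16 e^{2}}.
Integral = F(3/2) - F(-1) = - \frac{173 e^{3}}{48} - \frac{69}{16 e^{2}}.

Antiderivative: F(s) = \frac{\left(- 60 s^{3} + 30 s^{2} - 62 s + 55\right) e^{2 s}}{48}; value = - \frac{173 e^{3}}{48} - \frac{69}{16 e^{2}}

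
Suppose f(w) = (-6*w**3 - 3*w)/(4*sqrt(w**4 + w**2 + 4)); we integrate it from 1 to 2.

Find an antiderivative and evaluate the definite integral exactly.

Antiderivative: F(w) = -3*sqrt(w**4 + w**2 + 4)/4; value = -3*sqrt(6)/4

f matches the chain-rule pattern g'(h)*h' with inner function h(w) = w**4 + w**2 + 4; substituting u = h(w) collapses the integral.
F(w) = -3*sqrt(w**4 + w**2 + 4)/4 is an antiderivative of f.
Check: d/dw[-3*sqrt(w**4 + w**2 + 4)/4] = (-6*w**3 - 3*w)/(4*sqrt(w**4 + w**2 + 4)) = f(w).
F(2) = -3*sqrt(6)/2; F(1) = -3*sqrt(6)/4.
Integral = F(2) - F(1) = -3*sqrt(6)/4.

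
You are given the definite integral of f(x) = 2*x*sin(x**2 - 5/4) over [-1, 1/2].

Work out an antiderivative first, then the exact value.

f matches the chain-rule pattern g'(h)*h' with inner function h(x) = x**2 - 5/4; substituting u = h(x) collapses the integral.
F(x) = -cos(x**2 - 5/4) is an antiderivative of f.
Check: d/dx[-cos(x**2 - 5/4)] = 2*x*sin(x**2 - 5/4) = f(x).
F(1/2) = -cos(1); F(-1) = -cos(1/4).
Integral = F(1/2) - F(-1) = -cos(1) + cos(1/4).

Antiderivative: F(x) = -cos(x**2 - 5/4); value = -cos(1) + cos(1/4)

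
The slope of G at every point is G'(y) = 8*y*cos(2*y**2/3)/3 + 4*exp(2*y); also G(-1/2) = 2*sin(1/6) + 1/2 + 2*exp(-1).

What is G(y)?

G(y) = 2*exp(2*y) + 2*sin(2*y**2/3) + 1/2

The integrand splits into summands that can be handled one at a time.
A general antiderivative is 2*exp(2*y) + 2*sin(2*y**2/3) + C.
The condition gives C = 2*sin(1/6) + 1/2 + 2*exp(-1) - (2*sin(1/6) + 2*exp(-1)) = 1/2.
So G(y) = 2*exp(2*y) + 2*sin(2*y**2/3) + 1/2.
Check: d/dy[2*exp(2*y) + 2*sin(2*y**2/3) + 1/2] = 8*y*cos(2*y**2/3)/3 + 4*exp(2*y) = G'(y).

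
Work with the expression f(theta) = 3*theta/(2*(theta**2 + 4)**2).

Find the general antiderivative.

F(theta) = -3/(4*(theta**2 + 4)) + C

f matches the chain-rule pattern g'(h)*h' with inner function h(theta) = 4*theta**2 + 16; substituting u = h(theta) collapses the integral.
Check: d/dtheta[-3/(4*(theta**2 + 4))] = 3*theta/(2*theta**4 + 16*theta**2 + 32), which equals f(theta).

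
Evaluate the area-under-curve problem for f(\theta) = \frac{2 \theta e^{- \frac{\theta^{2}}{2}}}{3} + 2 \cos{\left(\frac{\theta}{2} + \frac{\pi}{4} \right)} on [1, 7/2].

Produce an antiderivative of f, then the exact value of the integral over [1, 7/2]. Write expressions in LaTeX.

The integrand splits into summands that can be handled one at a time.
F(\theta) = \frac{2 \left(6 e^{\frac{\theta^{2}}{2}} \sin{\left(\frac{\theta}{2} + \frac{\pi}{4} \right)} - 1\right) e^{- \frac{\theta^{2}}{2}}}{3} is an antiderivative of f.
Check: d/d\theta[\frac{2 \left(6 e^{\frac{\theta^{2}}{2}} \sin{\left(\frac{\theta}{2} + \frac{\pi}{4} \right)} - 1\right) e^{- \frac{\theta^{2}}{2}}}{3}] = \frac{\left(2 \theta + 6 e^{\frac{\theta^{2}}{2}} \cos{\left(\frac{\theta}{2} + \frac{\pi}{4} \right)}\right) e^{- \frac{\theta^{2}}{2}}}{3}, which equals f(\theta).
F(7/2) = - \frac{2}{3 e^{\frac{49}{8}}} + 4 \sin{\left(\frac{\pi}{4} + \frac{7}{4} \right)}; F(1) = - \frac{2}{3 e^{\frac{1}{2}}} + 4 \sin{\left(\frac{1}{2} + \frac{\pi}{4} \right)}.
Integral = F(7/2) - F(1) = - 4 \sin{\left(\frac{1}{2} + \frac{\pi}{4} \right)} - \frac{2}{3 e^{\frac{49}{8}}} + \frac{2}{3 e^{\frac{1}{2}}} + 4 \sin{\left(\frac{\pi}{4} + \frac{7}{4} \right)}.

Antiderivative: F(\theta) = \frac{2 \left(6 e^{\frac{\theta^{2}}{2}} \sin{\left(\frac{\theta}{2} + \frac{\pi}{4} \right)} - 1\right) e^{- \frac{\theta^{2}}{2}}}{3}; value = - 4 \sin{\left(\frac{1}{2} + \frac{\pi}{4} \right)} - \frac{2}{3 e^{\frac{49}{8}}} + \frac{2}{3 e^{\frac{1}{2}}} + 4 \sin{\left(\frac{\pi}{4} + \frac{7}{4} \right)}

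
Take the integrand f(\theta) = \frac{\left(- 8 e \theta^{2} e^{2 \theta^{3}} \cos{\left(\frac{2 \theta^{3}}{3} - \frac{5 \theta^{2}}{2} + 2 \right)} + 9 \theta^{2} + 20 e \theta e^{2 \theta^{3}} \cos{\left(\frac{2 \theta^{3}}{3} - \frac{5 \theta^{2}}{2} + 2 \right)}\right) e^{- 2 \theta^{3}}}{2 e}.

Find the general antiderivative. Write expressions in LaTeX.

F(\theta) = \frac{\left(- 8 e e^{2 \theta^{3}} \sin{\left(\frac{2 \theta^{3}}{3} - \frac{5 \theta^{2}}{2} + 2 \right)} - 3\right) e^{- 2 \theta^{3}}}{4 e} + C

Check any antiderivative F(\theta) by computing F'(\theta) and comparing it with f(\theta).
Check: d/d\theta[\frac{\left(- 8 e e^{2 \theta^{3}} \sin{\left(\frac{2 \theta^{3}}{3} - \frac{5 \theta^{2}}{2} + 2 \right)} - 3\right) e^{- 2 \theta^{3}}}{4 e}] = \frac{\left(- 8 e \theta^{2} e^{2 \theta^{3}} \cos{\left(\frac{2 \theta^{3}}{3} - \frac{5 \theta^{2}}{2} + 2 \right)} + 9 \theta^{2} + 20 e \theta e^{2 \theta^{3}} \cos{\left(\frac{2 \theta^{3}}{3} - \frac{5 \theta^{2}}{2} + 2 \right)}\right) e^{- 2 \theta^{3}}}{2 e} = f(\theta).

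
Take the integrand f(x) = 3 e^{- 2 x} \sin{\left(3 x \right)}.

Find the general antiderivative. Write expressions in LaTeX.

For F(x) to be correct the identity F'(x) - f(x) = 0 must hold.
Check: d/dx[- \frac{6 e^{- 2 x} \sin{\left(3 x \right)}}{13} - \frac{9 e^{- 2 x} \cos{\left(3 x \right)}}{13}] = 3 e^{- 2 x} \sin{\left(3 x \right)} = f(x).

F(x) = - \frac{6 e^{- 2 x} \sin{\left(3 x \right)}}{13} - \frac{9 e^{- 2 x} \cos{\left(3 x \right)}}{13} + C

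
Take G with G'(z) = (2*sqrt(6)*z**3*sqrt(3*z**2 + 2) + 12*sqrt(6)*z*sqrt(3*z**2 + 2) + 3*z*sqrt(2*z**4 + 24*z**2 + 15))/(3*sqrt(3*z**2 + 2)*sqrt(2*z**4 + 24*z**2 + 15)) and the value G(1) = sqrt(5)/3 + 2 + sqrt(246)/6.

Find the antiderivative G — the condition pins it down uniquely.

For G(z) to be correct, d/dz[G] must agree with the stated G'(z) identically.
A general antiderivative is sqrt(3*z**2 + 2)/3 + sqrt(z**4/3 + 4*z**2 + 5/2) + C.
The condition gives C = sqrt(5)/3 + 2 + sqrt(246)/6 - (sqrt(5)/3 + sqrt(246)/6) = 2.
So G(z) = sqrt(6)*(sqrt(6)*sqrt(3*z**2 + 2) + 3*sqrt(2*z**4 + 24*z**2 + 15) + 6*sqrt(6))/18.
Check: d/dz[sqrt(6)*(sqrt(6)*sqrt(3*z**2 + 2) + 3*sqrt(2*z**4 + 24*z**2 + 15) + 6*sqrt(6))/18] = (2*sqrt(6)*z**3*sqrt(3*z**2 + 2) + 12*sqrt(6)*z*sqrt(3*z**2 + 2) + 3*z*sqrt(2*z**4 + 24*z**2 + 15))/(3*sqrt(3*z**2 + 2)*sqrt(2*z**4 + 24*z**2 + 15)) = G'(z).

G(z) = sqrt(6)*(sqrt(6)*sqrt(3*z**2 + 2) + 3*sqrt(2*z**4 + 24*z**2 + 15) + 6*sqrt(6))/18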